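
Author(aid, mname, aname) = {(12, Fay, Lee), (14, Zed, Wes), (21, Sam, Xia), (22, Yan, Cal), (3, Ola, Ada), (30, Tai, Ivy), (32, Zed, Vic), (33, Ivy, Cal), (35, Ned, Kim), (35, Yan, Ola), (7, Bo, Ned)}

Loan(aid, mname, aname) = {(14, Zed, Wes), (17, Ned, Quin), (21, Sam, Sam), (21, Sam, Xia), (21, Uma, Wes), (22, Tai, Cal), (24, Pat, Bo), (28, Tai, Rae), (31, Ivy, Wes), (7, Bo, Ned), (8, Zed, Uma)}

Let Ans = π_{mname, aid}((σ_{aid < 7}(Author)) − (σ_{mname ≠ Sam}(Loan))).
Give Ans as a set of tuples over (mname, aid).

{(Ola, 3)}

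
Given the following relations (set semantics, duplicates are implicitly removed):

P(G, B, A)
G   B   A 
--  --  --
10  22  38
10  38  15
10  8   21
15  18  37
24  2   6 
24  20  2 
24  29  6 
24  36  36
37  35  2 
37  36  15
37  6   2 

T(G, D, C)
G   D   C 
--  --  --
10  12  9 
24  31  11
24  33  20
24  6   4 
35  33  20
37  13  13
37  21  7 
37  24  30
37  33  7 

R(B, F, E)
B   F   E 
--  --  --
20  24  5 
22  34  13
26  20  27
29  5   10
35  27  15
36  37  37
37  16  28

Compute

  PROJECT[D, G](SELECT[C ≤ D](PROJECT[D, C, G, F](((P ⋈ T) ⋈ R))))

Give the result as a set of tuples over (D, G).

Natural join on G: {(10, 22, 38, 12, 9), (10, 38, 15, 12, 9), (10, 8, 21, 12, 9), (24, 2, 6, 31, 11), (24, 2, 6, 33, 20), (24, 2, 6, 6, 4), (24, 20, 2, 31, 11), (24, 20, 2, 33, 20), (24, 20, 2, 6, 4), (24, 29, 6, 31, 11), (24, 29, 6, 33, 20), (24, 29, 6, 6, 4), (24, 36, 36, 31, 11), (24, 36, 36, 33, 20), (24, 36, 36, 6, 4), (37, 35, 2, 13, 13), (37, 35, 2, 21, 7), (37, 35, 2, 24, 30), (37, 35, 2, 33, 7), (37, 36, 15, 13, 13), (37, 36, 15, 21, 7), (37, 36, 15, 24, 30), (37, 36, 15, 33, 7), (37, 6, 2, 13, 13), (37, 6, 2, 21, 7), (37, 6, 2, 24, 30), (37, 6, 2, 33, 7)}
Natural join on B: {(10, 22, 38, 12, 9, 34, 13), (24, 20, 2, 31, 11, 24, 5), (24, 20, 2, 33, 20, 24, 5), (24, 20, 2, 6, 4, 24, 5), (24, 29, 6, 31, 11, 5, 10), (24, 29, 6, 33, 20, 5, 10), (24, 29, 6, 6, 4, 5, 10), (24, 36, 36, 31, 11, 37, 37), (24, 36, 36, 33, 20, 37, 37), (24, 36, 36, 6, 4, 37, 37), (37, 35, 2, 13, 13, 27, 15), (37, 35, 2, 21, 7, 27, 15), (37, 35, 2, 24, 30, 27, 15), (37, 35, 2, 33, 7, 27, 15), (37, 36, 15, 13, 13, 37, 37), (37, 36, 15, 21, 7, 37, 37), (37, 36, 15, 24, 30, 37, 37), (37, 36, 15, 33, 7, 37, 37)}
Projecting to D, C, G, F: {(12, 9, 10, 34), (13, 13, 37, 27), (13, 13, 37, 37), (21, 7, 37, 27), (21, 7, 37, 37), (24, 30, 37, 27), (24, 30, 37, 37), (31, 11, 24, 24), (31, 11, 24, 37), (31, 11, 24, 5), (33, 20, 24, 24), (33, 20, 24, 37), (33, 20, 24, 5), (33, 7, 37, 27), (33, 7, 37, 37), (6, 4, 24, 24), (6, 4, 24, 37), (6, 4, 24, 5)}
Selection C ≤ D: {(12, 9, 10, 34), (13, 13, 37, 27), (13, 13, 37, 37), (21, 7, 37, 27), (21, 7, 37, 37), (31, 11, 24, 24), (31, 11, 24, 37), (31, 11, 24, 5), (33, 20, 24, 24), (33, 20, 24, 37), (33, 20, 24, 5), (33, 7, 37, 27), (33, 7, 37, 37), (6, 4, 24, 24), (6, 4, 24, 37), (6, 4, 24, 5)}
Projecting to D, G (9 duplicate(s) eliminated): {(12, 10), (13, 37), (21, 37), (31, 24), (33, 24), (33, 37), (6, 24)}

{(12, 10), (13, 37), (21, 37), (31, 24), (33, 24), (33, 37), (6, 24)}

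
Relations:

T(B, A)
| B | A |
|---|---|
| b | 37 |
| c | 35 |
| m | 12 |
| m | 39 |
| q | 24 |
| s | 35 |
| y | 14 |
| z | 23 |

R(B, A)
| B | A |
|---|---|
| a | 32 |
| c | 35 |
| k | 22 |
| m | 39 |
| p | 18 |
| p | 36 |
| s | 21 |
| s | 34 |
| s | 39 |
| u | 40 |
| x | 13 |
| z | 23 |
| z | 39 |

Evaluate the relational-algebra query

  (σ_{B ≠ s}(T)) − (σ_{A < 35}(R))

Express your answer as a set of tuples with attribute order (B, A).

σ[B ≠ s]: keep tuples satisfying B ≠ s → {(b, 37), (c, 35), (m, 12), (m, 39), (q, 24), (y, 14), (z, 23)}
σ[A < 35]: keep tuples satisfying A < 35 → {(a, 32), (k, 22), (p, 18), (s, 21), (s, 34), (x, 13), (z, 23)}
Taking the difference: {(b, 37), (c, 35), (m, 12), (m, 39), (q, 24), (y, 14)}

{(b, 37), (c, 35), (m, 12), (m, 39), (q, 24), (y, 14)}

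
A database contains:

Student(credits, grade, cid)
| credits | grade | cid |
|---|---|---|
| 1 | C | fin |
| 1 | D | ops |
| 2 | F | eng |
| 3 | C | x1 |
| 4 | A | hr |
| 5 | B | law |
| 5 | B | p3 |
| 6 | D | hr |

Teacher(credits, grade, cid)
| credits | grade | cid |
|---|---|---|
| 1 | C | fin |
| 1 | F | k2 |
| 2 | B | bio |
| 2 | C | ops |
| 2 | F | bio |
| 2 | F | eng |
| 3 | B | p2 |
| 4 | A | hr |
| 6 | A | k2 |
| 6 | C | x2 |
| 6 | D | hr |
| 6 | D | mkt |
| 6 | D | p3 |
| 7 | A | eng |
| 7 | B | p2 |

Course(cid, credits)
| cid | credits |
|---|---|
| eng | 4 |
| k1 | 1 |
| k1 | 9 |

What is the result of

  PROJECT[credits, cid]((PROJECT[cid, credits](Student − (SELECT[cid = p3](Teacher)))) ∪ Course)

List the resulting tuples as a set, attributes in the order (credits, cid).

Apply σ_{cid = p3}; surviving tuples: {(6, D, p3)}
Taking the difference: {(1, C, fin), (1, D, ops), (2, F, eng), (3, C, x1), (4, A, hr), (5, B, law), (5, B, p3), (6, D, hr)}
Projecting to cid, credits: {(eng, 2), (fin, 1), (hr, 4), (hr, 6), (law, 5), (ops, 1), (p3, 5), (x1, 3)}
Taking the union: {(eng, 2), (eng, 4), (fin, 1), (hr, 4), (hr, 6), (k1, 1), (k1, 9), (law, 5), (ops, 1), (p3, 5), (x1, 3)}
Projecting to credits, cid: {(1, fin), (1, k1), (1, ops), (2, eng), (3, x1), (4, eng), (4, hr), (5, law), (5, p3), (6, hr), (9, k1)}

{(1, fin), (1, k1), (1, ops), (2, eng), (3, x1), (4, eng), (4, hr), (5, law), (5, p3), (6, hr), (9, k1)}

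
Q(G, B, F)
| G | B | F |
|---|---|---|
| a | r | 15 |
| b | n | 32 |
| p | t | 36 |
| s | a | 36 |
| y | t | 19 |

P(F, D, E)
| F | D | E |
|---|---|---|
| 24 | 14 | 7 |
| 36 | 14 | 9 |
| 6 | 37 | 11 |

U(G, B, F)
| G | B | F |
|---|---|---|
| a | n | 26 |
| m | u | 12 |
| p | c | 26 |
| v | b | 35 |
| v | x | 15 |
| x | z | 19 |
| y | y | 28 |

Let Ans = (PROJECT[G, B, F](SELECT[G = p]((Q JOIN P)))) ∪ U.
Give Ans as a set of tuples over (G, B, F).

{(a, n, 26), (m, u, 12), (p, c, 26), (p, t, 36), (v, b, 35), (v, x, 15), (x, z, 19), (y, y, 28)}

Natural join on F: {(p, t, 36, 14, 9), (s, a, 36, 14, 9)}
Apply σ_{G = p}; surviving tuples: {(p, t, 36, 14, 9)}
π[G, B, F]: project onto (G, B, F) → {(p, t, 36)}
Union: {(p, t, 36)} with {(a, n, 26), (m, u, 12), (p, c, 26), (v, b, 35), (v, x, 15), (x, z, 19), (y, y, 28)} → {(a, n, 26), (m, u, 12), (p, c, 26), (p, t, 36), (v, b, 35), (v, x, 15), (x, z, 19), (y, y, 28)}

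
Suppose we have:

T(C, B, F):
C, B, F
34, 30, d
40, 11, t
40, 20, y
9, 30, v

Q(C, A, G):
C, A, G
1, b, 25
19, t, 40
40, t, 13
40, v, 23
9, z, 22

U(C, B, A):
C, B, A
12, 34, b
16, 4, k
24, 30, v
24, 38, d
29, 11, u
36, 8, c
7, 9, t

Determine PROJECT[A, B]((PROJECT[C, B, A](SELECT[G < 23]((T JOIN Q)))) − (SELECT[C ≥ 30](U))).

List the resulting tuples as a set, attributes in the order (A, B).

Joining T and Q on C yields {(40, 11, t, t, 13), (40, 11, t, v, 23), (40, 20, y, t, 13), (40, 20, y, v, 23), (9, 30, v, z, 22)}.
Selection G < 23: {(40, 11, t, t, 13), (40, 20, y, t, 13), (9, 30, v, z, 22)}
π_{C, B, A} gives {(40, 11, t), (40, 20, t), (9, 30, z)}.
Selection C ≥ 30: {(36, 8, c)}
Set difference of the two operands is {(40, 11, t), (40, 20, t), (9, 30, z)}.
π_{A, B} gives {(t, 11), (t, 20), (z, 30)}.

{(t, 11), (t, 20), (z, 30)}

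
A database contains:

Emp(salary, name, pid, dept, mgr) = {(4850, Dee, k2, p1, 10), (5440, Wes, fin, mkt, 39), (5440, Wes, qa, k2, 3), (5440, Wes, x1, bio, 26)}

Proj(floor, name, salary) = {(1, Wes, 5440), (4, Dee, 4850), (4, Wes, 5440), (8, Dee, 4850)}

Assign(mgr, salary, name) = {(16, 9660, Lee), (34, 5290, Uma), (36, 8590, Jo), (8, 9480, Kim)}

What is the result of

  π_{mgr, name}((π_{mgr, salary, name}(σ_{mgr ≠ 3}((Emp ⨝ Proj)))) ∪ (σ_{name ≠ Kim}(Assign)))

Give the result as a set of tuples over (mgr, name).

Natural join on salary, name: {(4850, Dee, k2, p1, 10, 4), (4850, Dee, k2, p1, 10, 8), (5440, Wes, fin, mkt, 39, 1), (5440, Wes, fin, mkt, 39, 4), (5440, Wes, qa, k2, 3, 1), (5440, Wes, qa, k2, 3, 4), (5440, Wes, x1, bio, 26, 1), (5440, Wes, x1, bio, 26, 4)}
σ[mgr ≠ 3]: keep tuples satisfying mgr ≠ 3 → {(4850, Dee, k2, p1, 10, 4), (4850, Dee, k2, p1, 10, 8), (5440, Wes, fin, mkt, 39, 1), (5440, Wes, fin, mkt, 39, 4), (5440, Wes, x1, bio, 26, 1), (5440, Wes, x1, bio, 26, 4)}
Projecting to mgr, salary, name (3 duplicate(s) eliminated): {(10, 4850, Dee), (26, 5440, Wes), (39, 5440, Wes)}
σ[name ≠ Kim]: keep tuples satisfying name ≠ Kim → {(16, 9660, Lee), (34, 5290, Uma), (36, 8590, Jo)}
Set union of the two operands is {(10, 4850, Dee), (16, 9660, Lee), (26, 5440, Wes), (34, 5290, Uma), (36, 8590, Jo), (39, 5440, Wes)}.
Projecting to mgr, name: {(10, Dee), (16, Lee), (26, Wes), (34, Uma), (36, Jo), (39, Wes)}

{(10, Dee), (16, Lee), (26, Wes), (34, Uma), (36, Jo), (39, Wes)}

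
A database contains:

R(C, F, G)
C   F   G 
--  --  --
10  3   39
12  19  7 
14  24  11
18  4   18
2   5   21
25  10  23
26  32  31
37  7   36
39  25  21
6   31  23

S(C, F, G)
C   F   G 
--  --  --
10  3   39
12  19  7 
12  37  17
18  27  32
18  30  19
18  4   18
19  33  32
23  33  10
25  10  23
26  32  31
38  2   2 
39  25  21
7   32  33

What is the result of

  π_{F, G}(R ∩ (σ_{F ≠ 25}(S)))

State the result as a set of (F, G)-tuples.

Selection F ≠ 25: {(10, 3, 39), (12, 19, 7), (12, 37, 17), (18, 27, 32), (18, 30, 19), (18, 4, 18), (19, 33, 32), (23, 33, 10), (25, 10, 23), (26, 32, 31), (38, 2, 2), (7, 32, 33)}
Taking the intersection: {(10, 3, 39), (12, 19, 7), (18, 4, 18), (25, 10, 23), (26, 32, 31)}
π_{F, G} gives {(10, 23), (19, 7), (3, 39), (32, 31), (4, 18)}.

{(10, 23), (19, 7), (3, 39), (32, 31), (4, 18)}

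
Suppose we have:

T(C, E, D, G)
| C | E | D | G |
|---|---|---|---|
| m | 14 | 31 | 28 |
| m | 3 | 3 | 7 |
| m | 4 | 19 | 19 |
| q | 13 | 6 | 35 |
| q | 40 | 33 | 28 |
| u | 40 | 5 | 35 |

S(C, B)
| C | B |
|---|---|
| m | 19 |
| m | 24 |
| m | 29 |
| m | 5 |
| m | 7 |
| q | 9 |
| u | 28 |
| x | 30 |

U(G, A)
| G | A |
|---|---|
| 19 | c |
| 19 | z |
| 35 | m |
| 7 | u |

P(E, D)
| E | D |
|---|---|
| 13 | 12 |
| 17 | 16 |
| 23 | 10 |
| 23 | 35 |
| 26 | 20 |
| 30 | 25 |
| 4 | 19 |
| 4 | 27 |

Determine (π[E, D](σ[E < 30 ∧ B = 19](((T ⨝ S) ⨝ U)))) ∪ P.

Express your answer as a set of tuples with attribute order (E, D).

{(13, 12), (17, 16), (23, 10), (23, 35), (26, 20), (3, 3), (30, 25), (4, 19), (4, 27)}

T ⋈ S (natural join on C): {(m, 14, 31, 28, 19), (m, 14, 31, 28, 24), (m, 14, 31, 28, 29), (m, 14, 31, 28, 5), (m, 14, 31, 28, 7), (m, 3, 3, 7, 19), (m, 3, 3, 7, 24), (m, 3, 3, 7, 29), (m, 3, 3, 7, 5), (m, 3, 3, 7, 7), (m, 4, 19, 19, 19), (m, 4, 19, 19, 24), (m, 4, 19, 19, 29), (m, 4, 19, 19, 5), (m, 4, 19, 19, 7), (q, 13, 6, 35, 9), (q, 40, 33, 28, 9), (u, 40, 5, 35, 28)}
(T ⨝ S) ⋈ U (natural join on G): {(m, 3, 3, 7, 19, u), (m, 3, 3, 7, 24, u), (m, 3, 3, 7, 29, u), (m, 3, 3, 7, 5, u), (m, 3, 3, 7, 7, u), (m, 4, 19, 19, 19, c), (m, 4, 19, 19, 19, z), (m, 4, 19, 19, 24, c), (m, 4, 19, 19, 24, z), (m, 4, 19, 19, 29, c), (m, 4, 19, 19, 29, z), (m, 4, 19, 19, 5, c), (m, 4, 19, 19, 5, z), (m, 4, 19, 19, 7, c), (m, 4, 19, 19, 7, z), (q, 13, 6, 35, 9, m), (u, 40, 5, 35, 28, m)}
Filtering on E < 30 ∧ B = 19 leaves {(m, 3, 3, 7, 19, u), (m, 4, 19, 19, 19, c), (m, 4, 19, 19, 19, z)}.
π_{E, D} gives {(3, 3), (4, 19)} (1 duplicate(s) eliminated).
Taking the union: {(13, 12), (17, 16), (23, 10), (23, 35), (26, 20), (3, 3), (30, 25), (4, 19), (4, 27)}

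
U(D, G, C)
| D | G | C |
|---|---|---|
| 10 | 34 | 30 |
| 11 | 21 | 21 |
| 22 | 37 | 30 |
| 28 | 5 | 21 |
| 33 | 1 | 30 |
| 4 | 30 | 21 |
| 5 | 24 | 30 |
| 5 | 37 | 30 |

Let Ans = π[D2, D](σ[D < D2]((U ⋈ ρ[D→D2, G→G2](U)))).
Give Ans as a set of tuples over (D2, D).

{(10, 5), (11, 4), (22, 10), (22, 5), (28, 11), (28, 4), (33, 10), (33, 22), (33, 5)}

ρ[D→D2, G→G2]: schema becomes (D2, G2, C); tuples unchanged.
U ⋈ ρ[D→D2, G→G2](U) (natural join on C): {(10, 34, 30, 10, 34), (10, 34, 30, 22, 37), (10, 34, 30, 33, 1), (10, 34, 30, 5, 24), (10, 34, 30, 5, 37), (11, 21, 21, 11, 21), (11, 21, 21, 28, 5), (11, 21, 21, 4, 30), (22, 37, 30, 10, 34), (22, 37, 30, 22, 37), (22, 37, 30, 33, 1), (22, 37, 30, 5, 24), (22, 37, 30, 5, 37), (28, 5, 21, 11, 21), (28, 5, 21, 28, 5), (28, 5, 21, 4, 30), (33, 1, 30, 10, 34), (33, 1, 30, 22, 37), (33, 1, 30, 33, 1), (33, 1, 30, 5, 24), (33, 1, 30, 5, 37), (4, 30, 21, 11, 21), (4, 30, 21, 28, 5), (4, 30, 21, 4, 30), (5, 24, 30, 10, 34), (5, 24, 30, 22, 37), (5, 24, 30, 33, 1), (5, 24, 30, 5, 24), (5, 24, 30, 5, 37), (5, 37, 30, 10, 34), (5, 37, 30, 22, 37), (5, 37, 30, 33, 1), (5, 37, 30, 5, 24), (5, 37, 30, 5, 37)}
Apply σ_{D < D2}; surviving tuples: {(10, 34, 30, 22, 37), (10, 34, 30, 33, 1), (11, 21, 21, 28, 5), (22, 37, 30, 33, 1), (4, 30, 21, 11, 21), (4, 30, 21, 28, 5), (5, 24, 30, 10, 34), (5, 24, 30, 22, 37), (5, 24, 30, 33, 1), (5, 37, 30, 10, 34), (5, 37, 30, 22, 37), (5, 37, 30, 33, 1)}
π[D2, D]: project onto (D2, D) (3 duplicate(s) eliminated) → {(10, 5), (11, 4), (22, 10), (22, 5), (28, 11), (28, 4), (33, 10), (33, 22), (33, 5)}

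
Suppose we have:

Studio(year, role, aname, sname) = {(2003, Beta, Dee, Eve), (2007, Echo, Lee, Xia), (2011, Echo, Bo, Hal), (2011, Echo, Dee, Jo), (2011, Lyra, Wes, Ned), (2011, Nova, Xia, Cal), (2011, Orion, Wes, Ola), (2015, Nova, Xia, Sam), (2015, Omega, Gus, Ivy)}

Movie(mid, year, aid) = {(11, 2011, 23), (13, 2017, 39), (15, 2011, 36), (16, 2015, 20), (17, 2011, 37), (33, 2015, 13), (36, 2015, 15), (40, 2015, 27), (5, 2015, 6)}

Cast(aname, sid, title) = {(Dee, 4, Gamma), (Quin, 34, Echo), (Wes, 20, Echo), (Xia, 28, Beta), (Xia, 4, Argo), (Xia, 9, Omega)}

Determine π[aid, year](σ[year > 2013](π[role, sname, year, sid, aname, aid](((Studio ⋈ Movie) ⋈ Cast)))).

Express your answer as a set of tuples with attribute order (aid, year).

Natural join on year: {(2011, Echo, Bo, Hal, 11, 23), (2011, Echo, Bo, Hal, 15, 36), (2011, Echo, Bo, Hal, 17, 37), (2011, Echo, Dee, Jo, 11, 23), (2011, Echo, Dee, Jo, 15, 36), (2011, Echo, Dee, Jo, 17, 37), (2011, Lyra, Wes, Ned, 11, 23), (2011, Lyra, Wes, Ned, 15, 36), (2011, Lyra, Wes, Ned, 17, 37), (2011, Nova, Xia, Cal, 11, 23), (2011, Nova, Xia, Cal, 15, 36), (2011, Nova, Xia, Cal, 17, 37), (2011, Orion, Wes, Ola, 11, 23), (2011, Orion, Wes, Ola, 15, 36), (2011, Orion, Wes, Ola, 17, 37), (2015, Nova, Xia, Sam, 16, 20), (2015, Nova, Xia, Sam, 33, 13), (2015, Nova, Xia, Sam, 36, 15), (2015, Nova, Xia, Sam, 40, 27), (2015, Nova, Xia, Sam, 5, 6), (2015, Omega, Gus, Ivy, 16, 20), (2015, Omega, Gus, Ivy, 33, 13), (2015, Omega, Gus, Ivy, 36, 15), (2015, Omega, Gus, Ivy, 40, 27), (2015, Omega, Gus, Ivy, 5, 6)}
Natural join on aname: {(2011, Echo, Dee, Jo, 11, 23, 4, Gamma), (2011, Echo, Dee, Jo, 15, 36, 4, Gamma), (2011, Echo, Dee, Jo, 17, 37, 4, Gamma), (2011, Lyra, Wes, Ned, 11, 23, 20, Echo), (2011, Lyra, Wes, Ned, 15, 36, 20, Echo), (2011, Lyra, Wes, Ned, 17, 37, 20, Echo), (2011, Nova, Xia, Cal, 11, 23, 28, Beta), (2011, Nova, Xia, Cal, 11, 23, 4, Argo), (2011, Nova, Xia, Cal, 11, 23, 9, Omega), (2011, Nova, Xia, Cal, 15, 36, 28, Beta), (2011, Nova, Xia, Cal, 15, 36, 4, Argo), (2011, Nova, Xia, Cal, 15, 36, 9, Omega), (2011, Nova, Xia, Cal, 17, 37, 28, Beta), (2011, Nova, Xia, Cal, 17, 37, 4, Argo), (2011, Nova, Xia, Cal, 17, 37, 9, Omega), (2011, Orion, Wes, Ola, 11, 23, 20, Echo), (2011, Orion, Wes, Ola, 15, 36, 20, Echo), (2011, Orion, Wes, Ola, 17, 37, 20, Echo), (2015, Nova, Xia, Sam, 16, 20, 28, Beta), (2015, Nova, Xia, Sam, 16, 20, 4, Argo), (2015, Nova, Xia, Sam, 16, 20, 9, Omega), (2015, Nova, Xia, Sam, 33, 13, 28, Beta), (2015, Nova, Xia, Sam, 33, 13, 4, Argo), (2015, Nova, Xia, Sam, 33, 13, 9, Omega), (2015, Nova, Xia, Sam, 36, 15, 28, Beta), (2015, Nova, Xia, Sam, 36, 15, 4, Argo), (2015, Nova, Xia, Sam, 36, 15, 9, Omega), (2015, Nova, Xia, Sam, 40, 27, 28, Beta), (2015, Nova, Xia, Sam, 40, 27, 4, Argo), (2015, Nova, Xia, Sam, 40, 27, 9, Omega), (2015, Nova, Xia, Sam, 5, 6, 28, Beta), (2015, Nova, Xia, Sam, 5, 6, 4, Argo), (2015, Nova, Xia, Sam, 5, 6, 9, Omega)}
Projecting to role, sname, year, sid, aname, aid: {(Echo, Jo, 2011, 4, Dee, 23), (Echo, Jo, 2011, 4, Dee, 36), (Echo, Jo, 2011, 4, Dee, 37), (Lyra, Ned, 2011, 20, Wes, 23), (Lyra, Ned, 2011, 20, Wes, 36), (Lyra, Ned, 2011, 20, Wes, 37), (Nova, Cal, 2011, 28, Xia, 23), (Nova, Cal, 2011, 28, Xia, 36), (Nova, Cal, 2011, 28, Xia, 37), (Nova, Cal, 2011, 4, Xia, 23), (Nova, Cal, 2011, 4, Xia, 36), (Nova, Cal, 2011, 4, Xia, 37), (Nova, Cal, 2011, 9, Xia, 23), (Nova, Cal, 2011, 9, Xia, 36), (Nova, Cal, 2011, 9, Xia, 37), (Nova, Sam, 2015, 28, Xia, 13), (Nova, Sam, 2015, 28, Xia, 15), (Nova, Sam, 2015, 28, Xia, 20), (Nova, Sam, 2015, 28, Xia, 27), (Nova, Sam, 2015, 28, Xia, 6), (Nova, Sam, 2015, 4, Xia, 13), (Nova, Sam, 2015, 4, Xia, 15), (Nova, Sam, 2015, 4, Xia, 20), (Nova, Sam, 2015, 4, Xia, 27), (Nova, Sam, 2015, 4, Xia, 6), (Nova, Sam, 2015, 9, Xia, 13), (Nova, Sam, 2015, 9, Xia, 15), (Nova, Sam, 2015, 9, Xia, 20), (Nova, Sam, 2015, 9, Xia, 27), (Nova, Sam, 2015, 9, Xia, 6), (Orion, Ola, 2011, 20, Wes, 23), (Orion, Ola, 2011, 20, Wes, 36), (Orion, Ola, 2011, 20, Wes, 37)}
Filtering on year > 2013 leaves {(Nova, Sam, 2015, 28, Xia, 13), (Nova, Sam, 2015, 28, Xia, 15), (Nova, Sam, 2015, 28, Xia, 20), (Nova, Sam, 2015, 28, Xia, 27), (Nova, Sam, 2015, 28, Xia, 6), (Nova, Sam, 2015, 4, Xia, 13), (Nova, Sam, 2015, 4, Xia, 15), (Nova, Sam, 2015, 4, Xia, 20), (Nova, Sam, 2015, 4, Xia, 27), (Nova, Sam, 2015, 4, Xia, 6), (Nova, Sam, 2015, 9, Xia, 13), (Nova, Sam, 2015, 9, Xia, 15), (Nova, Sam, 2015, 9, Xia, 20), (Nova, Sam, 2015, 9, Xia, 27), (Nova, Sam, 2015, 9, Xia, 6)}.
Projecting to aid, year (10 duplicate(s) eliminated): {(13, 2015), (15, 2015), (20, 2015), (27, 2015), (6, 2015)}

{(13, 2015), (15, 2015), (20, 2015), (27, 2015), (6, 2015)}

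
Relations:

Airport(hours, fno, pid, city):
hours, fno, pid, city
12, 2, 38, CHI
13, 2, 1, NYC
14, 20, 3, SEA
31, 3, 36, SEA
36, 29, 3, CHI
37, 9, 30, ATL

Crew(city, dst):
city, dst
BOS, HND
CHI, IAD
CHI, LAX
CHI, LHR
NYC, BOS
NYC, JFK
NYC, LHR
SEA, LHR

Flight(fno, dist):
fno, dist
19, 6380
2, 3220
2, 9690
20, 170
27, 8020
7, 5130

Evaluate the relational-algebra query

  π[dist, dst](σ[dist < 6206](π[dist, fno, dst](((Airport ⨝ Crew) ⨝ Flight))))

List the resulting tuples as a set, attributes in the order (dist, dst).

Joining Airport and Crew on city yields {(12, 2, 38, CHI, IAD), (12, 2, 38, CHI, LAX), (12, 2, 38, CHI, LHR), (13, 2, 1, NYC, BOS), (13, 2, 1, NYC, JFK), (13, 2, 1, NYC, LHR), (14, 20, 3, SEA, LHR), (31, 3, 36, SEA, LHR), (36, 29, 3, CHI, IAD), (36, 29, 3, CHI, LAX), (36, 29, 3, CHI, LHR)}.
Joining (Airport ⨝ Crew) and Flight on fno yields {(12, 2, 38, CHI, IAD, 3220), (12, 2, 38, CHI, IAD, 9690), (12, 2, 38, CHI, LAX, 3220), (12, 2, 38, CHI, LAX, 9690), (12, 2, 38, CHI, LHR, 3220), (12, 2, 38, CHI, LHR, 9690), (13, 2, 1, NYC, BOS, 3220), (13, 2, 1, NYC, BOS, 9690), (13, 2, 1, NYC, JFK, 3220), (13, 2, 1, NYC, JFK, 9690), (13, 2, 1, NYC, LHR, 3220), (13, 2, 1, NYC, LHR, 9690), (14, 20, 3, SEA, LHR, 170)}.
Projecting to dist, fno, dst (2 duplicate(s) eliminated): {(170, 20, LHR), (3220, 2, BOS), (3220, 2, IAD), (3220, 2, JFK), (3220, 2, LAX), (3220, 2, LHR), (9690, 2, BOS), (9690, 2, IAD), (9690, 2, JFK), (9690, 2, LAX), (9690, 2, LHR)}
Filtering on dist < 6206 leaves {(170, 20, LHR), (3220, 2, BOS), (3220, 2, IAD), (3220, 2, JFK), (3220, 2, LAX), (3220, 2, LHR)}.
Projecting to dist, dst: {(170, LHR), (3220, BOS), (3220, IAD), (3220, JFK), (3220, LAX), (3220, LHR)}

{(170, LHR), (3220, BOS), (3220, IAD), (3220, JFK), (3220, LAX), (3220, LHR)}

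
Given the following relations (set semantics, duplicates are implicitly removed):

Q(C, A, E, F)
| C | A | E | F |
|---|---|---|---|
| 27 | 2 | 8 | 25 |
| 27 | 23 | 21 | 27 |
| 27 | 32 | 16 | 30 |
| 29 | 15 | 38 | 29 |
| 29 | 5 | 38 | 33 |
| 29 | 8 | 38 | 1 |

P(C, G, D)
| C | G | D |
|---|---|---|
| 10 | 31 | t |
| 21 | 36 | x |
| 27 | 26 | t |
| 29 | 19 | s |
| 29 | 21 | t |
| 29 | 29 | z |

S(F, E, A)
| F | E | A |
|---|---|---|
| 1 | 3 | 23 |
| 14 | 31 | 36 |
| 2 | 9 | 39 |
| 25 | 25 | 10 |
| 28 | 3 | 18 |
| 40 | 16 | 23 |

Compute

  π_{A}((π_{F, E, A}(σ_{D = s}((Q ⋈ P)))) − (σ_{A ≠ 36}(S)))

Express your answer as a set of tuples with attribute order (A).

Joining Q and P on C yields {(27, 2, 8, 25, 26, t), (27, 23, 21, 27, 26, t), (27, 32, 16, 30, 26, t), (29, 15, 38, 29, 19, s), (29, 15, 38, 29, 21, t), (29, 15, 38, 29, 29, z), (29, 5, 38, 33, 19, s), (29, 5, 38, 33, 21, t), (29, 5, 38, 33, 29, z), (29, 8, 38, 1, 19, s), (29, 8, 38, 1, 21, t), (29, 8, 38, 1, 29, z)}.
Filtering on D = s leaves {(29, 15, 38, 29, 19, s), (29, 5, 38, 33, 19, s), (29, 8, 38, 1, 19, s)}.
Projecting to F, E, A: {(1, 38, 8), (29, 38, 15), (33, 38, 5)}
Filtering on A ≠ 36 leaves {(1, 3, 23), (2, 9, 39), (25, 25, 10), (28, 3, 18), (40, 16, 23)}.
Difference: {(1, 38, 8), (29, 38, 15), (33, 38, 5)} with {(1, 3, 23), (2, 9, 39), (25, 25, 10), (28, 3, 18), (40, 16, 23)} → {(1, 38, 8), (29, 38, 15), (33, 38, 5)}
Projecting to A: {15, 5, 8}

{15, 5, 8}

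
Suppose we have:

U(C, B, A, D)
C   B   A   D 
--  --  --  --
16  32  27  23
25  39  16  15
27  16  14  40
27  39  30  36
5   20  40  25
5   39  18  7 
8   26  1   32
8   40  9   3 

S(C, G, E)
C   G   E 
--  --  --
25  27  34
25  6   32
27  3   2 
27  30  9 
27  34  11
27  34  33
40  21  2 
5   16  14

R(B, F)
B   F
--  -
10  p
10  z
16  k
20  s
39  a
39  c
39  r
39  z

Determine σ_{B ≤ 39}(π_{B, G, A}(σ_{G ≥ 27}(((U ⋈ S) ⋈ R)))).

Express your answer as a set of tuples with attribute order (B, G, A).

Natural join on C: {(25, 39, 16, 15, 27, 34), (25, 39, 16, 15, 6, 32), (27, 16, 14, 40, 3, 2), (27, 16, 14, 40, 30, 9), (27, 16, 14, 40, 34, 11), (27, 16, 14, 40, 34, 33), (27, 39, 30, 36, 3, 2), (27, 39, 30, 36, 30, 9), (27, 39, 30, 36, 34, 11), (27, 39, 30, 36, 34, 33), (5, 20, 40, 25, 16, 14), (5, 39, 18, 7, 16, 14)}
Natural join on B: {(25, 39, 16, 15, 27, 34, a), (25, 39, 16, 15, 27, 34, c), (25, 39, 16, 15, 27, 34, r), (25, 39, 16, 15, 27, 34, z), (25, 39, 16, 15, 6, 32, a), (25, 39, 16, 15, 6, 32, c), (25, 39, 16, 15, 6, 32, r), (25, 39, 16, 15, 6, 32, z), (27, 16, 14, 40, 3, 2, k), (27, 16, 14, 40, 30, 9, k), (27, 16, 14, 40, 34, 11, k), (27, 16, 14, 40, 34, 33, k), (27, 39, 30, 36, 3, 2, a), (27, 39, 30, 36, 3, 2, c), (27, 39, 30, 36, 3, 2, r), (27, 39, 30, 36, 3, 2, z), (27, 39, 30, 36, 30, 9, a), (27, 39, 30, 36, 30, 9, c), (27, 39, 30, 36, 30, 9, r), (27, 39, 30, 36, 30, 9, z), (27, 39, 30, 36, 34, 11, a), (27, 39, 30, 36, 34, 11, c), (27, 39, 30, 36, 34, 11, r), (27, 39, 30, 36, 34, 11, z), (27, 39, 30, 36, 34, 33, a), (27, 39, 30, 36, 34, 33, c), (27, 39, 30, 36, 34, 33, r), (27, 39, 30, 36, 34, 33, z), (5, 20, 40, 25, 16, 14, s), (5, 39, 18, 7, 16, 14, a), (5, 39, 18, 7, 16, 14, c), (5, 39, 18, 7, 16, 14, r), (5, 39, 18, 7, 16, 14, z)}
Apply σ_{G ≥ 27}; surviving tuples: {(25, 39, 16, 15, 27, 34, a), (25, 39, 16, 15, 27, 34, c), (25, 39, 16, 15, 27, 34, r), (25, 39, 16, 15, 27, 34, z), (27, 16, 14, 40, 30, 9, k), (27, 16, 14, 40, 34, 11, k), (27, 16, 14, 40, 34, 33, k), (27, 39, 30, 36, 30, 9, a), (27, 39, 30, 36, 30, 9, c), (27, 39, 30, 36, 30, 9, r), (27, 39, 30, 36, 30, 9, z), (27, 39, 30, 36, 34, 11, a), (27, 39, 30, 36, 34, 11, c), (27, 39, 30, 36, 34, 11, r), (27, 39, 30, 36, 34, 11, z), (27, 39, 30, 36, 34, 33, a), (27, 39, 30, 36, 34, 33, c), (27, 39, 30, 36, 34, 33, r), (27, 39, 30, 36, 34, 33, z)}
Keep only column(s) B, G, A (14 duplicate(s) eliminated): {(16, 30, 14), (16, 34, 14), (39, 27, 16), (39, 30, 30), (39, 34, 30)}
Apply σ_{B ≤ 39}; surviving tuples: {(16, 30, 14), (16, 34, 14), (39, 27, 16), (39, 30, 30), (39, 34, 30)}

{(16, 30, 14), (16, 34, 14), (39, 27, 16), (39, 30, 30), (39, 34, 30)}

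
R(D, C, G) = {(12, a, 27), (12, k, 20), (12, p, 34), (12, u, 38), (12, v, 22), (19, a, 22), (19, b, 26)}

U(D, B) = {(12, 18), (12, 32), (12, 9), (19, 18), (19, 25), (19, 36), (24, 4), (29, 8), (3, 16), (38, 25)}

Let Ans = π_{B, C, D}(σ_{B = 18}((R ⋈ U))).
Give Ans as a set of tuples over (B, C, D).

{(18, a, 12), (18, a, 19), (18, b, 19), (18, k, 12), (18, p, 12), (18, u, 12), (18, v, 12)}

Natural join on D: {(12, a, 27, 18), (12, a, 27, 32), (12, a, 27, 9), (12, k, 20, 18), (12, k, 20, 32), (12, k, 20, 9), (12, p, 34, 18), (12, p, 34, 32), (12, p, 34, 9), (12, u, 38, 18), (12, u, 38, 32), (12, u, 38, 9), (12, v, 22, 18), (12, v, 22, 32), (12, v, 22, 9), (19, a, 22, 18), (19, a, 22, 25), (19, a, 22, 36), (19, b, 26, 18), (19, b, 26, 25), (19, b, 26, 36)}
Filtering on B = 18 leaves {(12, a, 27, 18), (12, k, 20, 18), (12, p, 34, 18), (12, u, 38, 18), (12, v, 22, 18), (19, a, 22, 18), (19, b, 26, 18)}.
π[B, C, D]: project onto (B, C, D) → {(18, a, 12), (18, a, 19), (18, b, 19), (18, k, 12), (18, p, 12), (18, u, 12), (18, v, 12)}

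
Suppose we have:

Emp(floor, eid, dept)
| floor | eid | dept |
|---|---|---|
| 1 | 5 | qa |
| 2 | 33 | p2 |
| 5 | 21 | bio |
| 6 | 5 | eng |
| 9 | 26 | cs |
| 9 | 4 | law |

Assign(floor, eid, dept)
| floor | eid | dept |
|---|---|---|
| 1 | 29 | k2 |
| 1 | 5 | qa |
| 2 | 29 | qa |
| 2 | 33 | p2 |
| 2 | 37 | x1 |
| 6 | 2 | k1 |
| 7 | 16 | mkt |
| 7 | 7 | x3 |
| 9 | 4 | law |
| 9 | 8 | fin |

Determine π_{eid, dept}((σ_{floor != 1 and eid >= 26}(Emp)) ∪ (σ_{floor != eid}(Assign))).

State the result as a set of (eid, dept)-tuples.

{(16, mkt), (2, k1), (26, cs), (29, k2), (29, qa), (33, p2), (37, x1), (4, law), (5, qa), (8, fin)}

Apply σ_{floor != 1 and eid >= 26}; surviving tuples: {(2, 33, p2), (9, 26, cs)}
Apply σ_{floor != eid}; surviving tuples: {(1, 29, k2), (1, 5, qa), (2, 29, qa), (2, 33, p2), (2, 37, x1), (6, 2, k1), (7, 16, mkt), (9, 4, law), (9, 8, fin)}
Taking the union: {(1, 29, k2), (1, 5, qa), (2, 29, qa), (2, 33, p2), (2, 37, x1), (6, 2, k1), (7, 16, mkt), (9, 26, cs), (9, 4, law), (9, 8, fin)}
Keep only column(s) eid, dept: {(16, mkt), (2, k1), (26, cs), (29, k2), (29, qa), (33, p2), (37, x1), (4, law), (5, qa), (8, fin)}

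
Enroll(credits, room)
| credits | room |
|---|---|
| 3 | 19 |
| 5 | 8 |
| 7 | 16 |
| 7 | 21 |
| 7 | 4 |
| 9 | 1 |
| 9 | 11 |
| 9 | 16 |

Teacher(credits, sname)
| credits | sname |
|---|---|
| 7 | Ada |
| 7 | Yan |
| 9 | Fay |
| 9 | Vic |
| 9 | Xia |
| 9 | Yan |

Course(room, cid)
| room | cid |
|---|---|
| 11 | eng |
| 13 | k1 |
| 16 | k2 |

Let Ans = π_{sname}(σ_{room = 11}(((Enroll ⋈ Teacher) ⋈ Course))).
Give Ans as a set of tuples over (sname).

{Fay, Vic, Xia, Yan}

Enroll ⋈ Teacher (natural join on credits): {(7, 16, Ada), (7, 16, Yan), (7, 21, Ada), (7, 21, Yan), (7, 4, Ada), (7, 4, Yan), (9, 1, Fay), (9, 1, Vic), (9, 1, Xia), (9, 1, Yan), (9, 11, Fay), (9, 11, Vic), (9, 11, Xia), (9, 11, Yan), (9, 16, Fay), (9, 16, Vic), (9, 16, Xia), (9, 16, Yan)}
(Enroll ⋈ Teacher) ⋈ Course (natural join on room): {(7, 16, Ada, k2), (7, 16, Yan, k2), (9, 11, Fay, eng), (9, 11, Vic, eng), (9, 11, Xia, eng), (9, 11, Yan, eng), (9, 16, Fay, k2), (9, 16, Vic, k2), (9, 16, Xia, k2), (9, 16, Yan, k2)}
σ[room = 11]: keep tuples satisfying room = 11 → {(9, 11, Fay, eng), (9, 11, Vic, eng), (9, 11, Xia, eng), (9, 11, Yan, eng)}
π_{sname} gives {Fay, Vic, Xia, Yan}.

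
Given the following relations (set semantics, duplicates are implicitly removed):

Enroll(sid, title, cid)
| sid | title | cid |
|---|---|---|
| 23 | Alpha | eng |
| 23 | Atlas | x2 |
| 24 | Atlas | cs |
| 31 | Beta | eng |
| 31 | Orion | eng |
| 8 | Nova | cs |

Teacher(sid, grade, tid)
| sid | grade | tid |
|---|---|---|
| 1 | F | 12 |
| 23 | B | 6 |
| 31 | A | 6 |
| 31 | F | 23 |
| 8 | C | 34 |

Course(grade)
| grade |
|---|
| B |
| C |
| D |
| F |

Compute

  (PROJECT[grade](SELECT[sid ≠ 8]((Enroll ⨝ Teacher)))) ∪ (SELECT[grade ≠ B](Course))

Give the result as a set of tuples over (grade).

{A, B, C, D, F}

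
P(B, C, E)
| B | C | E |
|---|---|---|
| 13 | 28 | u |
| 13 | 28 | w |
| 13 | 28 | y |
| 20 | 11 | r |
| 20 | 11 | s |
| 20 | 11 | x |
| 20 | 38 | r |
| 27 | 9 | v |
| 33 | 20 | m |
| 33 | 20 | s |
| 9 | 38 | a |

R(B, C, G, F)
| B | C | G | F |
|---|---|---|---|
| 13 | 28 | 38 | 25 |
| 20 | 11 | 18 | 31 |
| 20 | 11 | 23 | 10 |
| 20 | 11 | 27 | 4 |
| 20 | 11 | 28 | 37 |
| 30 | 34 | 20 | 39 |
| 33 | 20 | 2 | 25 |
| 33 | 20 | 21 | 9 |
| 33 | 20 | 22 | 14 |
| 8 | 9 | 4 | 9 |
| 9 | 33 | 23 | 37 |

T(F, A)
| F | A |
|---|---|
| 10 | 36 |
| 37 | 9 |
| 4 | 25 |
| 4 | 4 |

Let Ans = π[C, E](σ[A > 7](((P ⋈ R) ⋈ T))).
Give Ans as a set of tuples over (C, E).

P ⋈ R (natural join on B, C): {(13, 28, u, 38, 25), (13, 28, w, 38, 25), (13, 28, y, 38, 25), (20, 11, r, 18, 31), (20, 11, r, 23, 10), (20, 11, r, 27, 4), (20, 11, r, 28, 37), (20, 11, s, 18, 31), (20, 11, s, 23, 10), (20, 11, s, 27, 4), (20, 11, s, 28, 37), (20, 11, x, 18, 31), (20, 11, x, 23, 10), (20, 11, x, 27, 4), (20, 11, x, 28, 37), (33, 20, m, 2, 25), (33, 20, m, 21, 9), (33, 20, m, 22, 14), (33, 20, s, 2, 25), (33, 20, s, 21, 9), (33, 20, s, 22, 14)}
(P ⋈ R) ⋈ T (natural join on F): {(20, 11, r, 23, 10, 36), (20, 11, r, 27, 4, 25), (20, 11, r, 27, 4, 4), (20, 11, r, 28, 37, 9), (20, 11, s, 23, 10, 36), (20, 11, s, 27, 4, 25), (20, 11, s, 27, 4, 4), (20, 11, s, 28, 37, 9), (20, 11, x, 23, 10, 36), (20, 11, x, 27, 4, 25), (20, 11, x, 27, 4, 4), (20, 11, x, 28, 37, 9)}
Filtering on A > 7 leaves {(20, 11, r, 23, 10, 36), (20, 11, r, 27, 4, 25), (20, 11, r, 28, 37, 9), (20, 11, s, 23, 10, 36), (20, 11, s, 27, 4, 25), (20, 11, s, 28, 37, 9), (20, 11, x, 23, 10, 36), (20, 11, x, 27, 4, 25), (20, 11, x, 28, 37, 9)}.
Projecting to C, E (6 duplicate(s) eliminated): {(11, r), (11, s), (11, x)}

{(11, r), (11, s), (11, x)}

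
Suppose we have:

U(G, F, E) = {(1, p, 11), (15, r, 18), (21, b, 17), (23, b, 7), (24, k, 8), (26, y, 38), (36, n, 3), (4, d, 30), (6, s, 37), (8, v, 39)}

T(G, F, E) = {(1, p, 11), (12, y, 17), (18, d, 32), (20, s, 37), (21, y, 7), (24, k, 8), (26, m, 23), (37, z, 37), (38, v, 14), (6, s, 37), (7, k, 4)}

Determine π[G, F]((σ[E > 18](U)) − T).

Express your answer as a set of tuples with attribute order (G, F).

{(26, y), (4, d), (8, v)}

Selection E > 18: {(26, y, 38), (4, d, 30), (6, s, 37), (8, v, 39)}
Set difference of the two operands is {(26, y, 38), (4, d, 30), (8, v, 39)}.
Keep only column(s) G, F: {(26, y), (4, d), (8, v)}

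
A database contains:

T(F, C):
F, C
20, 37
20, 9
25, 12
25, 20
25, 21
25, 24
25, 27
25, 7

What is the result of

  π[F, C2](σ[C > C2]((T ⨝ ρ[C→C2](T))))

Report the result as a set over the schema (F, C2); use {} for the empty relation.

{(20, 9), (25, 12), (25, 20), (25, 21), (25, 24), (25, 7)}

ρ[C→C2]: schema becomes (F, C2); tuples unchanged.
T ⋈ ρ[C→C2](T) (natural join on F): {(20, 37, 37), (20, 37, 9), (20, 9, 37), (20, 9, 9), (25, 12, 12), (25, 12, 20), (25, 12, 21), (25, 12, 24), (25, 12, 27), (25, 12, 7), (25, 20, 12), (25, 20, 20), (25, 20, 21), (25, 20, 24), (25, 20, 27), (25, 20, 7), (25, 21, 12), (25, 21, 20), (25, 21, 21), (25, 21, 24), (25, 21, 27), (25, 21, 7), (25, 24, 12), (25, 24, 20), (25, 24, 21), (25, 24, 24), (25, 24, 27), (25, 24, 7), (25, 27, 12), (25, 27, 20), (25, 27, 21), (25, 27, 24), (25, 27, 27), (25, 27, 7), (25, 7, 12), (25, 7, 20), (25, 7, 21), (25, 7, 24), (25, 7, 27), (25, 7, 7)}
Apply σ_{C > C2}; surviving tuples: {(20, 37, 9), (25, 12, 7), (25, 20, 12), (25, 20, 7), (25, 21, 12), (25, 21, 20), (25, 21, 7), (25, 24, 12), (25, 24, 20), (25, 24, 21), (25, 24, 7), (25, 27, 12), (25, 27, 20), (25, 27, 21), (25, 27, 24), (25, 27, 7)}
π_{F, C2} gives {(20, 9), (25, 12), (25, 20), (25, 21), (25, 24), (25, 7)} (10 duplicate(s) eliminated).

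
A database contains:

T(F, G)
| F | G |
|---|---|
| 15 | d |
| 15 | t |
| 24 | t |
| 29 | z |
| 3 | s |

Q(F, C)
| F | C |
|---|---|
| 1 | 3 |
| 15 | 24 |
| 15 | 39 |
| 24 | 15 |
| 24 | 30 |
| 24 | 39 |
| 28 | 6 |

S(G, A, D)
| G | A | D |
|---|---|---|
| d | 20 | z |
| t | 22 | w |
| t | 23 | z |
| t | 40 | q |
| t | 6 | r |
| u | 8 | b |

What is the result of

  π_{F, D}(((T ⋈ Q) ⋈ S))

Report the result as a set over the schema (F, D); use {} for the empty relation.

{(15, q), (15, r), (15, w), (15, z), (24, q), (24, r), (24, w), (24, z)}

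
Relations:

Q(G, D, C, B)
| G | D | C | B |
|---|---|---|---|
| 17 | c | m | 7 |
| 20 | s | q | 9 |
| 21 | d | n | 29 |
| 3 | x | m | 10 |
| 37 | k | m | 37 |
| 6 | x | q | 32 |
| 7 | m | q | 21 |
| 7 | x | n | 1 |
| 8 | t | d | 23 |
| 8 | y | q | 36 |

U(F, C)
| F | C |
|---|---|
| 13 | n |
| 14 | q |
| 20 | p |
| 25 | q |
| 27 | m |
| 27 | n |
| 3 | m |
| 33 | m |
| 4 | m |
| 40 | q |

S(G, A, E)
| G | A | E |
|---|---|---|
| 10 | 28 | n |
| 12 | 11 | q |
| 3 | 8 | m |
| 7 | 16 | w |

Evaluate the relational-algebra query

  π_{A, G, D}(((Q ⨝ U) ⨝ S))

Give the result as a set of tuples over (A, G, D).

{(16, 7, m), (16, 7, x), (8, 3, x)}

Joining Q and U on C yields {(17, c, m, 7, 27), (17, c, m, 7, 3), (17, c, m, 7, 33), (17, c, m, 7, 4), (20, s, q, 9, 14), (20, s, q, 9, 25), (20, s, q, 9, 40), (21, d, n, 29, 13), (21, d, n, 29, 27), (3, x, m, 10, 27), (3, x, m, 10, 3), (3, x, m, 10, 33), (3, x, m, 10, 4), (37, k, m, 37, 27), (37, k, m, 37, 3), (37, k, m, 37, 33), (37, k, m, 37, 4), (6, x, q, 32, 14), (6, x, q, 32, 25), (6, x, q, 32, 40), (7, m, q, 21, 14), (7, m, q, 21, 25), (7, m, q, 21, 40), (7, x, n, 1, 13), (7, x, n, 1, 27), (8, y, q, 36, 14), (8, y, q, 36, 25), (8, y, q, 36, 40)}.
Joining (Q ⨝ U) and S on G yields {(3, x, m, 10, 27, 8, m), (3, x, m, 10, 3, 8, m), (3, x, m, 10, 33, 8, m), (3, x, m, 10, 4, 8, m), (7, m, q, 21, 14, 16, w), (7, m, q, 21, 25, 16, w), (7, m, q, 21, 40, 16, w), (7, x, n, 1, 13, 16, w), (7, x, n, 1, 27, 16, w)}.
π_{A, G, D} gives {(16, 7, m), (16, 7, x), (8, 3, x)} (6 duplicate(s) eliminated).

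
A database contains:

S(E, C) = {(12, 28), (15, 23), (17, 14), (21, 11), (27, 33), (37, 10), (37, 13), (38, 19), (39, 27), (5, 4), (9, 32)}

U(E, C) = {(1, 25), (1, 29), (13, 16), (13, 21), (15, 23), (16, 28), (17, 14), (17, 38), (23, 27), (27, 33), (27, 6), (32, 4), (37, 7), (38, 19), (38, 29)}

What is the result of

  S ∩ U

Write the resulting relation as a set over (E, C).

{(15, 23), (17, 14), (27, 33), (38, 19)}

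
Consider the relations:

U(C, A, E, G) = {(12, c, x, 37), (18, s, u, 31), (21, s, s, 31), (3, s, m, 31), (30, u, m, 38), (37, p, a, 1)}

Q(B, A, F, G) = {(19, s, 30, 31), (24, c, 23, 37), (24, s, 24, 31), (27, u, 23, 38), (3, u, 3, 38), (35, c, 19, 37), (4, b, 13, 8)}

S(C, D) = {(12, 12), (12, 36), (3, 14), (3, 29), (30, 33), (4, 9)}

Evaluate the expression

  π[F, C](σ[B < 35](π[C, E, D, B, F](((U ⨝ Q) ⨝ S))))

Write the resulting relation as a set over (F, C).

Joining U and Q on A, G yields {(12, c, x, 37, 24, 23), (12, c, x, 37, 35, 19), (18, s, u, 31, 19, 30), (18, s, u, 31, 24, 24), (21, s, s, 31, 19, 30), (21, s, s, 31, 24, 24), (3, s, m, 31, 19, 30), (3, s, m, 31, 24, 24), (30, u, m, 38, 27, 23), (30, u, m, 38, 3, 3)}.
Joining (U ⨝ Q) and S on C yields {(12, c, x, 37, 24, 23, 12), (12, c, x, 37, 24, 23, 36), (12, c, x, 37, 35, 19, 12), (12, c, x, 37, 35, 19, 36), (3, s, m, 31, 19, 30, 14), (3, s, m, 31, 19, 30, 29), (3, s, m, 31, 24, 24, 14), (3, s, m, 31, 24, 24, 29), (30, u, m, 38, 27, 23, 33), (30, u, m, 38, 3, 3, 33)}.
π_{C, E, D, B, F} gives {(12, x, 12, 24, 23), (12, x, 12, 35, 19), (12, x, 36, 24, 23), (12, x, 36, 35, 19), (3, m, 14, 19, 30), (3, m, 14, 24, 24), (3, m, 29, 19, 30), (3, m, 29, 24, 24), (30, m, 33, 27, 23), (30, m, 33, 3, 3)}.
σ[B < 35]: keep tuples satisfying B < 35 → {(12, x, 12, 24, 23), (12, x, 36, 24, 23), (3, m, 14, 19, 30), (3, m, 14, 24, 24), (3, m, 29, 19, 30), (3, m, 29, 24, 24), (30, m, 33, 27, 23), (30, m, 33, 3, 3)}
π_{F, C} gives {(23, 12), (23, 30), (24, 3), (3, 30), (30, 3)} (3 duplicate(s) eliminated).

{(23, 12), (23, 30), (24, 3), (3, 30), (30, 3)}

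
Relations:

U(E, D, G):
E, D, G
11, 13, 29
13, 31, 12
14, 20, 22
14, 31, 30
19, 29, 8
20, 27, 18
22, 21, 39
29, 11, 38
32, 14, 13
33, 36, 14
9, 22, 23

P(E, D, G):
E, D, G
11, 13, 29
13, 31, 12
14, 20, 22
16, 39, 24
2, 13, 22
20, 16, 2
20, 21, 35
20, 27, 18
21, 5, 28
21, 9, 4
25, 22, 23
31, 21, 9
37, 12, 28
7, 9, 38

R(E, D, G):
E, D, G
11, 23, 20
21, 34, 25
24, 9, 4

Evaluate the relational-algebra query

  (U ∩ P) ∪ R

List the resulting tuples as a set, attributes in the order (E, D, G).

Taking the intersection: {(11, 13, 29), (13, 31, 12), (14, 20, 22), (20, 27, 18)}
Taking the union: {(11, 13, 29), (11, 23, 20), (13, 31, 12), (14, 20, 22), (20, 27, 18), (21, 34, 25), (24, 9, 4)}

{(11, 13, 29), (11, 23, 20), (13, 31, 12), (14, 20, 22), (20, 27, 18), (21, 34, 25), (24, 9, 4)}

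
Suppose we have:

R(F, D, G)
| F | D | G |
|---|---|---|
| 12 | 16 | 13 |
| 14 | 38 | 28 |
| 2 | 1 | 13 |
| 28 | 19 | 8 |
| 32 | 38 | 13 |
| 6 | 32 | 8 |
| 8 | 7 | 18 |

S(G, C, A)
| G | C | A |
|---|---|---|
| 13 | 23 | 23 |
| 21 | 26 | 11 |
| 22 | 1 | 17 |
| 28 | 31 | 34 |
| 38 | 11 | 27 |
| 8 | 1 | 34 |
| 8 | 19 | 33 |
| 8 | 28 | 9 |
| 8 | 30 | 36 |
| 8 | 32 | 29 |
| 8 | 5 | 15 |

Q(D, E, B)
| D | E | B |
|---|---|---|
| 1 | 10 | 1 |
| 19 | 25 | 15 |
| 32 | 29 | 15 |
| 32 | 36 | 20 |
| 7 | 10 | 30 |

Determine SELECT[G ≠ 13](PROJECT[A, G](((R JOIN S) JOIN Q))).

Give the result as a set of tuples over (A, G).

R ⋈ S (natural join on G): {(12, 16, 13, 23, 23), (14, 38, 28, 31, 34), (2, 1, 13, 23, 23), (28, 19, 8, 1, 34), (28, 19, 8, 19, 33), (28, 19, 8, 28, 9), (28, 19, 8, 30, 36), (28, 19, 8, 32, 29), (28, 19, 8, 5, 15), (32, 38, 13, 23, 23), (6, 32, 8, 1, 34), (6, 32, 8, 19, 33), (6, 32, 8, 28, 9), (6, 32, 8, 30, 36), (6, 32, 8, 32, 29), (6, 32, 8, 5, 15)}
(R JOIN S) ⋈ Q (natural join on D): {(2, 1, 13, 23, 23, 10, 1), (28, 19, 8, 1, 34, 25, 15), (28, 19, 8, 19, 33, 25, 15), (28, 19, 8, 28, 9, 25, 15), (28, 19, 8, 30, 36, 25, 15), (28, 19, 8, 32, 29, 25, 15), (28, 19, 8, 5, 15, 25, 15), (6, 32, 8, 1, 34, 29, 15), (6, 32, 8, 1, 34, 36, 20), (6, 32, 8, 19, 33, 29, 15), (6, 32, 8, 19, 33, 36, 20), (6, 32, 8, 28, 9, 29, 15), (6, 32, 8, 28, 9, 36, 20), (6, 32, 8, 30, 36, 29, 15), (6, 32, 8, 30, 36, 36, 20), (6, 32, 8, 32, 29, 29, 15), (6, 32, 8, 32, 29, 36, 20), (6, 32, 8, 5, 15, 29, 15), (6, 32, 8, 5, 15, 36, 20)}
π[A, G]: project onto (A, G) (12 duplicate(s) eliminated) → {(15, 8), (23, 13), (29, 8), (33, 8), (34, 8), (36, 8), (9, 8)}
Apply σ_{G ≠ 13}; surviving tuples: {(15, 8), (29, 8), (33, 8), (34, 8), (36, 8), (9, 8)}

{(15, 8), (29, 8), (33, 8), (34, 8), (36, 8), (9, 8)}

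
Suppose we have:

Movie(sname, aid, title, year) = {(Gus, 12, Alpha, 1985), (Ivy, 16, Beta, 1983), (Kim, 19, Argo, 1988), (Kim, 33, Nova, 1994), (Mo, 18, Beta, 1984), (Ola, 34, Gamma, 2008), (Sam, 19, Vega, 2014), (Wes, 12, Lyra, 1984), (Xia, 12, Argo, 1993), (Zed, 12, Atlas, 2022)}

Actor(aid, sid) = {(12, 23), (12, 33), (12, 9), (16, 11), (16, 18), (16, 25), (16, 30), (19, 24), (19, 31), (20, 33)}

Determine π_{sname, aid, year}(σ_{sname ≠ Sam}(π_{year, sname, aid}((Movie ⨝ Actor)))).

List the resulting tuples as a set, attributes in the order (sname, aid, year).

{(Gus, 12, 1985), (Ivy, 16, 1983), (Kim, 19, 1988), (Wes, 12, 1984), (Xia, 12, 1993), (Zed, 12, 2022)}

Movie ⋈ Actor (natural join on aid): {(Gus, 12, Alpha, 1985, 23), (Gus, 12, Alpha, 1985, 33), (Gus, 12, Alpha, 1985, 9), (Ivy, 16, Beta, 1983, 11), (Ivy, 16, Beta, 1983, 18), (Ivy, 16, Beta, 1983, 25), (Ivy, 16, Beta, 1983, 30), (Kim, 19, Argo, 1988, 24), (Kim, 19, Argo, 1988, 31), (Sam, 19, Vega, 2014, 24), (Sam, 19, Vega, 2014, 31), (Wes, 12, Lyra, 1984, 23), (Wes, 12, Lyra, 1984, 33), (Wes, 12, Lyra, 1984, 9), (Xia, 12, Argo, 1993, 23), (Xia, 12, Argo, 1993, 33), (Xia, 12, Argo, 1993, 9), (Zed, 12, Atlas, 2022, 23), (Zed, 12, Atlas, 2022, 33), (Zed, 12, Atlas, 2022, 9)}
Keep only column(s) year, sname, aid (13 duplicate(s) eliminated): {(1983, Ivy, 16), (1984, Wes, 12), (1985, Gus, 12), (1988, Kim, 19), (1993, Xia, 12), (2014, Sam, 19), (2022, Zed, 12)}
Selection sname ≠ Sam: {(1983, Ivy, 16), (1984, Wes, 12), (1985, Gus, 12), (1988, Kim, 19), (1993, Xia, 12), (2022, Zed, 12)}
Keep only column(s) sname, aid, year: {(Gus, 12, 1985), (Ivy, 16, 1983), (Kim, 19, 1988), (Wes, 12, 1984), (Xia, 12, 1993), (Zed, 12, 2022)}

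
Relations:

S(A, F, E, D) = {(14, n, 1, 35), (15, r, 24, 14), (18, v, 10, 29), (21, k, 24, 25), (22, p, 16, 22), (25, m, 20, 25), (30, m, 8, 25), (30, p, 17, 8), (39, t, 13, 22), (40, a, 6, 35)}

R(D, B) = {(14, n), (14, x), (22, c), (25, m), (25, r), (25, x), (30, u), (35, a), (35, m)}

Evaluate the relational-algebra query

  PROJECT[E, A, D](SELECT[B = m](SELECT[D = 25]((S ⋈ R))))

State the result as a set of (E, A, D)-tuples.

S ⋈ R (natural join on D): {(14, n, 1, 35, a), (14, n, 1, 35, m), (15, r, 24, 14, n), (15, r, 24, 14, x), (21, k, 24, 25, m), (21, k, 24, 25, r), (21, k, 24, 25, x), (22, p, 16, 22, c), (25, m, 20, 25, m), (25, m, 20, 25, r), (25, m, 20, 25, x), (30, m, 8, 25, m), (30, m, 8, 25, r), (30, m, 8, 25, x), (39, t, 13, 22, c), (40, a, 6, 35, a), (40, a, 6, 35, m)}
Filtering on D = 25 leaves {(21, k, 24, 25, m), (21, k, 24, 25, r), (21, k, 24, 25, x), (25, m, 20, 25, m), (25, m, 20, 25, r), (25, m, 20, 25, x), (30, m, 8, 25, m), (30, m, 8, 25, r), (30, m, 8, 25, x)}.
Filtering on B = m leaves {(21, k, 24, 25, m), (25, m, 20, 25, m), (30, m, 8, 25, m)}.
π[E, A, D]: project onto (E, A, D) → {(20, 25, 25), (24, 21, 25), (8, 30, 25)}

{(20, 25, 25), (24, 21, 25), (8, 30, 25)}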